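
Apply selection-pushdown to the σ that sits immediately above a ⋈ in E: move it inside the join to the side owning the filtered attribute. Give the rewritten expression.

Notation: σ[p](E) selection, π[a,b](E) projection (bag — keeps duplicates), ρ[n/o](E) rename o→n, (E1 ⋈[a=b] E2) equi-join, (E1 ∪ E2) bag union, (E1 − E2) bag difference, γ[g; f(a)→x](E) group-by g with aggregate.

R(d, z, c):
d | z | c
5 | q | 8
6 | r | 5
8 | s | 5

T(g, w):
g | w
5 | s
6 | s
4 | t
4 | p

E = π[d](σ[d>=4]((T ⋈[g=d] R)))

σ filters on d, owned by the right side.
E' = π[d]((T ⋈[g=d] σ[d>=4](R)))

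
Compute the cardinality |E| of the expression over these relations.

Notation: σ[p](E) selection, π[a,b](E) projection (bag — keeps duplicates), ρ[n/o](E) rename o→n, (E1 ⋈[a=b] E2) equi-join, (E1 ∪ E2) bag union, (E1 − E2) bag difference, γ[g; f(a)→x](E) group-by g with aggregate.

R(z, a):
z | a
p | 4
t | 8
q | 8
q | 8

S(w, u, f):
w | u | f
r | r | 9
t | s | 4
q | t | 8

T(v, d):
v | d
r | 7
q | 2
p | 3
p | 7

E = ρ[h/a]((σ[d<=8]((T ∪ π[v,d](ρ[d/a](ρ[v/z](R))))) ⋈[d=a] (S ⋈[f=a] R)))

Per-node cardinality:
  T → 4
  R → 4
  ρ[v/z](R) → 4
  ρ[d/a](ρ[v/z](R)) → 4
  π[v,d](ρ[d/a](ρ[v/z](R))) → 4
  (T ∪ π[v,d](ρ[d/a](ρ[v/z](R)))) → 8
  σ[d<=8]((T ∪ π[v,d](ρ[d/a](ρ[v/z](R))))) → 8
  S → 3
  R → 4
  (S ⋈[f=a] R) → 4
  (σ[d<=8]((T ∪ π[v,d](ρ[d/a](ρ[v/z](R))))) ⋈[d=a] (S ⋈[f=a] R)) → 10
  ρ[h/a]((σ[d<=8]((T ∪ π[v,d](ρ[d/a](ρ[v/z](R))))) ⋈[d=a] (S ⋈[f=a] R))) → 10

|E| = 10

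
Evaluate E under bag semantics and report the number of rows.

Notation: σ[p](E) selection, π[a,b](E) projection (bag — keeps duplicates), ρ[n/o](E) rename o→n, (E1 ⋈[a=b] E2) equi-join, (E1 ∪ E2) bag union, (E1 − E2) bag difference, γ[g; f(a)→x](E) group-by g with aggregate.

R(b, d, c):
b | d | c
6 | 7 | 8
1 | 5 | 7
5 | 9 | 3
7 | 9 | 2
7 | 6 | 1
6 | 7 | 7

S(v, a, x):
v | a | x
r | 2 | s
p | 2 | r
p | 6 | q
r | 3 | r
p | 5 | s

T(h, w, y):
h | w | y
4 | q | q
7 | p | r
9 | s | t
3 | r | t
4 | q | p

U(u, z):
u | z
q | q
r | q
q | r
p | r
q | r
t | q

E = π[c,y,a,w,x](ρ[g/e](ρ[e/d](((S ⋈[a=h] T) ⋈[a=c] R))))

Row counts bottom-up:
  S → 5
  T → 5
  (S ⋈[a=h] T) → 1
  R → 6
  ((S ⋈[a=h] T) ⋈[a=c] R) → 1
  ρ[e/d](((S ⋈[a=h] T) ⋈[a=c] R)) → 1
  ρ[g/e](ρ[e/d](((S ⋈[a=h] T) ⋈[a=c] R))) → 1
  π[c,y,a,w,x](ρ[g/e](ρ[e/d](((S ⋈[a=h] T) ⋈[a=c] R)))) → 1

|E| = 1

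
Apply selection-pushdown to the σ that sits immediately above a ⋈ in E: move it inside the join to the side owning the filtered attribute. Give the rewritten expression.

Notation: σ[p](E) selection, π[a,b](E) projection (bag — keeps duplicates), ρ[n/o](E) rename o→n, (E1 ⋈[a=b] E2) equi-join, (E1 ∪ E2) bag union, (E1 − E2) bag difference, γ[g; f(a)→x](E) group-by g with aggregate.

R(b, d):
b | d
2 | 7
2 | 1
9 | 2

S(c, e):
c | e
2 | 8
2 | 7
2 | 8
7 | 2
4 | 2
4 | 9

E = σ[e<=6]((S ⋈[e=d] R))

σ filters on e, owned by the left side.
E' = (σ[e<=6](S) ⋈[e=d] R)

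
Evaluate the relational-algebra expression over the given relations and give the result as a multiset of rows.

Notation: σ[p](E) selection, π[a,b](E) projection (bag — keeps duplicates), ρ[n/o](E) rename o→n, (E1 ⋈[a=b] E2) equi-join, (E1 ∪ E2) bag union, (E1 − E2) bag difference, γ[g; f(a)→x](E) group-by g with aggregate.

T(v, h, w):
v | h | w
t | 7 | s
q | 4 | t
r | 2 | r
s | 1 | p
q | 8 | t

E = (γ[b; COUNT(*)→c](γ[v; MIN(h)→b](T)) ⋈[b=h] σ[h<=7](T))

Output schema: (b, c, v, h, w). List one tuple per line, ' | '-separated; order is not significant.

Subexpression sizes:
  T → 5
  γ[v; MIN(h)→b](T) → 4
  γ[b; COUNT(*)→c](γ[v; MIN(h)→b](T)) → 4
  T → 5
  σ[h<=7](T) → 4
  (γ[b; COUNT(*)→c](γ[v; MIN(h)→b](T)) ⋈[b=h] σ[h<=7](T)) → 4

== RESULT ==
b | c | v | h | w
1 | 1 | s | 1 | p
2 | 1 | r | 2 | r
4 | 1 | q | 4 | t
7 | 1 | t | 7 | s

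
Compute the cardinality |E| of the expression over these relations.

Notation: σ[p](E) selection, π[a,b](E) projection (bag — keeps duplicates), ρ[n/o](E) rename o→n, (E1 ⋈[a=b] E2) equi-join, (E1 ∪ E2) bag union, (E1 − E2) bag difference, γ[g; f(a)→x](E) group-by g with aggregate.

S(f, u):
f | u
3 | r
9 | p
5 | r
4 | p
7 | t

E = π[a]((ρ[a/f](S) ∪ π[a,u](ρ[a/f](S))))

Stepwise |·|:
  S → 5
  ρ[a/f](S) → 5
  S → 5
  ρ[a/f](S) → 5
  π[a,u](ρ[a/f](S)) → 5
  (ρ[a/f](S) ∪ π[a,u](ρ[a/f](S))) → 10
  π[a]((ρ[a/f](S) ∪ π[a,u](ρ[a/f](S)))) → 10

|E| = 10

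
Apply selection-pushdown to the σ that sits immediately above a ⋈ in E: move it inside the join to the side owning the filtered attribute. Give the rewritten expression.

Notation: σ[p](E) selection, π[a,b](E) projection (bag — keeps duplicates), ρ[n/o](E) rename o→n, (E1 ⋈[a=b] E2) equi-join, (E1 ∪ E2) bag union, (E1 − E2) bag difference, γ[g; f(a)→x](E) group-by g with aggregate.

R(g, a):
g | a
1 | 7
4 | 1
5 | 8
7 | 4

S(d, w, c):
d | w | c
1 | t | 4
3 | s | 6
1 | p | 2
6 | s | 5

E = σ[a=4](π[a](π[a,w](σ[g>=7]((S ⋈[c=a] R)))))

σ filters on g, owned by the right side.
E' = σ[a=4](π[a](π[a,w]((S ⋈[c=a] σ[g>=7](R)))))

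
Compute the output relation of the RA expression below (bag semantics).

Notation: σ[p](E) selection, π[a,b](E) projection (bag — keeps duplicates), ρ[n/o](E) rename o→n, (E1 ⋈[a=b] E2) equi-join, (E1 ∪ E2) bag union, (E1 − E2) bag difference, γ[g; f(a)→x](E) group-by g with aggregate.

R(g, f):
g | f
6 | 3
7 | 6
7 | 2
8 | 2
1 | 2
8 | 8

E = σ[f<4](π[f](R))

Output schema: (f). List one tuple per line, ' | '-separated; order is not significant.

Stepwise |·|:
  R → 6
  π[f](R) → 6
  σ[f<4](π[f](R)) → 4

== RESULT ==
f
2
2
2
3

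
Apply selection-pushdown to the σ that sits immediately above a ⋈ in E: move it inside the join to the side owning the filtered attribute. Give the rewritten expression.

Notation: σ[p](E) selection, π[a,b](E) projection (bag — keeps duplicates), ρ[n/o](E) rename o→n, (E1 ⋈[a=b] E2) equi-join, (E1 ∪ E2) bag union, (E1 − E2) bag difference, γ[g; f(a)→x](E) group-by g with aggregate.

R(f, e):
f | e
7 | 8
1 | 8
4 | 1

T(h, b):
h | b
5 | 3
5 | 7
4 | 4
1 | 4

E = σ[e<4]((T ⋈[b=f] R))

σ filters on e, owned by the right side.
E' = (T ⋈[b=f] σ[e<4](R))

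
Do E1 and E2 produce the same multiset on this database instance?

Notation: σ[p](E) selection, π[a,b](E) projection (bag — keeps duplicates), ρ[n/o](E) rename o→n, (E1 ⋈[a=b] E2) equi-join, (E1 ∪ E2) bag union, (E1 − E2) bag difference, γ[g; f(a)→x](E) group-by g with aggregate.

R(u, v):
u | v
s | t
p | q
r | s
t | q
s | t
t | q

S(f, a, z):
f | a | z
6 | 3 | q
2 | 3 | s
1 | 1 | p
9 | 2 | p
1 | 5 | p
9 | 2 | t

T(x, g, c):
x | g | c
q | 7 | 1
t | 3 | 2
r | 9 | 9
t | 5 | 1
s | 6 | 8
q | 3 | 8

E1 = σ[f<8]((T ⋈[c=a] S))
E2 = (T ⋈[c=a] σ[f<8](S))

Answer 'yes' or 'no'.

E1 stepwise |·|:
  T → 6
  S → 6
  (T ⋈[c=a] S) → 4
  σ[f<8]((T ⋈[c=a] S)) → 2
E2 stepwise |·|:
  T → 6
  S → 6
  σ[f<8](S) → 4
  (T ⋈[c=a] σ[f<8](S)) → 2

E1 and E2 produce the same multiset:
x | g | c | f | a | z
q | 7 | 1 | 1 | 1 | p
t | 5 | 1 | 1 | 1 | p

yes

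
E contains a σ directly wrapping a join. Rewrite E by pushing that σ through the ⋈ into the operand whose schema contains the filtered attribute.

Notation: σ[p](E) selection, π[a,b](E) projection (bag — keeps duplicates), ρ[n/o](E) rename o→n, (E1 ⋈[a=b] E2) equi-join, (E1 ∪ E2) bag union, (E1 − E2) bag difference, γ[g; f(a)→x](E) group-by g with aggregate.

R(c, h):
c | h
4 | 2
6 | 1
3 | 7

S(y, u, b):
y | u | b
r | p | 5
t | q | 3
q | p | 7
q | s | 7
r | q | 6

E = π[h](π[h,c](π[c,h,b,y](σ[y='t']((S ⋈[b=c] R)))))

σ filters on y, owned by the left side.
E' = π[h](π[h,c](π[c,h,b,y]((σ[y='t'](S) ⋈[b=c] R))))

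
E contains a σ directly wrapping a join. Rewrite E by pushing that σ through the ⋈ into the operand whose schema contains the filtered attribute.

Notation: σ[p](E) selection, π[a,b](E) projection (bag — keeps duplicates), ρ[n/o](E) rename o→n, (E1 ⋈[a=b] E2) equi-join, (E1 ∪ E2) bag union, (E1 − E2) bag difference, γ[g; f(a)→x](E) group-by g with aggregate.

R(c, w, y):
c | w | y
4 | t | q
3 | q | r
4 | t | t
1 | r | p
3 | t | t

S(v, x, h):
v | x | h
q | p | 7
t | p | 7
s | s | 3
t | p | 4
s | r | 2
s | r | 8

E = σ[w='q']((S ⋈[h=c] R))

σ filters on w, owned by the right side.
E' = (S ⋈[h=c] σ[w='q'](R))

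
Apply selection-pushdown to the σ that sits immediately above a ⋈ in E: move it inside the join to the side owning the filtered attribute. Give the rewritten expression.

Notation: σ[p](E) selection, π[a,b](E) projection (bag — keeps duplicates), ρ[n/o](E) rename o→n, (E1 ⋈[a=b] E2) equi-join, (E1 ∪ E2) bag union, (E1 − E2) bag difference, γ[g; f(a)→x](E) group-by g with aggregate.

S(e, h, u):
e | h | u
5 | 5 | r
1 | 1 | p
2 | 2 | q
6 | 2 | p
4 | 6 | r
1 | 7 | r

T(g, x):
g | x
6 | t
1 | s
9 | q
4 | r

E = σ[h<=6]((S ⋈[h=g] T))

σ filters on h, owned by the left side.
E' = (σ[h<=6](S) ⋈[h=g] T)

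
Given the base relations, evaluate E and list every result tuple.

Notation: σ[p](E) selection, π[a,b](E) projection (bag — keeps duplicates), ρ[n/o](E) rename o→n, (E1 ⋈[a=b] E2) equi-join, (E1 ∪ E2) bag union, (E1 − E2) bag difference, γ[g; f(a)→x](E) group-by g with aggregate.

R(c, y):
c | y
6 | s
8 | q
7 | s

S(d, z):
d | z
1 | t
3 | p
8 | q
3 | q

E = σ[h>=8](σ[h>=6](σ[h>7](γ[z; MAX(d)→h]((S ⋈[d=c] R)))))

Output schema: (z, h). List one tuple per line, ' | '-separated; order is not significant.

Stepwise |·|:
  S → 4
  R → 3
  (S ⋈[d=c] R) → 1
  γ[z; MAX(d)→h]((S ⋈[d=c] R)) → 1
  σ[h>7](γ[z; MAX(d)→h]((S ⋈[d=c] R))) → 1
  σ[h>=6](σ[h>7](γ[z; MAX(d)→h]((S ⋈[d=c] R)))) → 1
  σ[h>=8](σ[h>=6](σ[h>7](γ[z; MAX(d)→h]((S ⋈[d=c] R))))) → 1

== RESULT ==
z | h
q | 8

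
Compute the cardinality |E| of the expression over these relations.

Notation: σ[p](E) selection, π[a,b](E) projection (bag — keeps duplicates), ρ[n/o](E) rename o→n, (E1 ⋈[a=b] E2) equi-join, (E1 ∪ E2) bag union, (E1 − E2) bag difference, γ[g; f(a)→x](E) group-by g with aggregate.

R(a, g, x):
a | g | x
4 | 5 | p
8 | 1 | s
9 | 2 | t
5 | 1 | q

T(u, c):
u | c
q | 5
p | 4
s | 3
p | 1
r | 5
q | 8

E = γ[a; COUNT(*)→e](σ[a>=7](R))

Subexpression sizes:
  R → 4
  σ[a>=7](R) → 2
  γ[a; COUNT(*)→e](σ[a>=7](R)) → 2

|E| = 2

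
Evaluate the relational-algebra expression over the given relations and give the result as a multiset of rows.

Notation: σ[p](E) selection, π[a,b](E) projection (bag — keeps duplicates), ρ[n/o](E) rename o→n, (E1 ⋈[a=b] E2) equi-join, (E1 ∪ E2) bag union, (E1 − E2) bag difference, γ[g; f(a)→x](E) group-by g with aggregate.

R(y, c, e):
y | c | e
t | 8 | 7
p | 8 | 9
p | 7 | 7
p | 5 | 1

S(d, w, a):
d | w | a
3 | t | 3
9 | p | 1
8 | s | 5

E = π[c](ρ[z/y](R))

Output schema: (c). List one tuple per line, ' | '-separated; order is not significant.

Per-node cardinality:
  R → 4
  ρ[z/y](R) → 4
  π[c](ρ[z/y](R)) → 4

== RESULT ==
c
5
7
8
8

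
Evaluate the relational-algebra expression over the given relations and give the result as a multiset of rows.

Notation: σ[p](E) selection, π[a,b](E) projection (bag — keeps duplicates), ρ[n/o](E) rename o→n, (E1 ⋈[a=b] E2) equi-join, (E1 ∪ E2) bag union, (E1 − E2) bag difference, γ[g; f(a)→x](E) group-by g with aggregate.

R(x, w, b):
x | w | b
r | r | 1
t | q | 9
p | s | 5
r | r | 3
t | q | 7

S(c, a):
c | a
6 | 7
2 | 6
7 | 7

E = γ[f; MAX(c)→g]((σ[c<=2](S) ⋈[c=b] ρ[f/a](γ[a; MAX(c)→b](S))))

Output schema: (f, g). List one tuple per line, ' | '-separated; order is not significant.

Subexpression sizes:
  S → 3
  σ[c<=2](S) → 1
  S → 3
  γ[a; MAX(c)→b](S) → 2
  ρ[f/a](γ[a; MAX(c)→b](S)) → 2
  (σ[c<=2](S) ⋈[c=b] ρ[f/a](γ[a; MAX(c)→b](S))) → 1
  γ[f; MAX(c)→g]((σ[c<=2](S) ⋈[c=b] ρ[f/a](γ[a; MAX(c)→b](S)))) → 1

== RESULT ==
f | g
6 | 2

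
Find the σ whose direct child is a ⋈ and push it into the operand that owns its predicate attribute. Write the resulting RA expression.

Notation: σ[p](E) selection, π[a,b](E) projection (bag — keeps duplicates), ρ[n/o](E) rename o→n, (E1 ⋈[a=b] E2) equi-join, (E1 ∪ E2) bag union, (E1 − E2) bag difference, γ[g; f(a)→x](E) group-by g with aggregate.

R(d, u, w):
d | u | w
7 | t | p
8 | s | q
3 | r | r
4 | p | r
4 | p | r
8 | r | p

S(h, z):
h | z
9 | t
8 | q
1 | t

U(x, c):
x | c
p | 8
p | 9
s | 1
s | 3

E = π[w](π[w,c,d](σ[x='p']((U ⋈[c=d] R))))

σ filters on x, owned by the left side.
E' = π[w](π[w,c,d]((σ[x='p'](U) ⋈[c=d] R)))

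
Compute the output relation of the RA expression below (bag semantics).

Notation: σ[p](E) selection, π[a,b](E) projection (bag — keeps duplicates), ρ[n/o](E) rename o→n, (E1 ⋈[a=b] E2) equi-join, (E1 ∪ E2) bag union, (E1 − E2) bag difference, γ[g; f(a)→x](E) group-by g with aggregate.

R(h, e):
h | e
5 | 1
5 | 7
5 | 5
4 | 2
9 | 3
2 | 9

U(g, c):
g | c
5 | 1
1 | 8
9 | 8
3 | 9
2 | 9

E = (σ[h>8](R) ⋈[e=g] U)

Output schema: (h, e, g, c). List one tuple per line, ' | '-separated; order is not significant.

Stepwise |·|:
  R → 6
  σ[h>8](R) → 1
  U → 5
  (σ[h>8](R) ⋈[e=g] U) → 1

== RESULT ==
h | e | g | c
9 | 3 | 3 | 9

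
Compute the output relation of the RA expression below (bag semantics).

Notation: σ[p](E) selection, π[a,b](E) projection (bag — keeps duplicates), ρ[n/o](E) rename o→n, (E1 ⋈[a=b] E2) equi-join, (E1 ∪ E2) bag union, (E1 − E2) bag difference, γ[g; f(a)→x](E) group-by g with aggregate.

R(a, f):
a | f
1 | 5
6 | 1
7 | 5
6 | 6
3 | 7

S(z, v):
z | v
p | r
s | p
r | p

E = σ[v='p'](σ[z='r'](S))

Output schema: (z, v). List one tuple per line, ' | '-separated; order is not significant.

Per-node cardinality:
  S → 3
  σ[z='r'](S) → 1
  σ[v='p'](σ[z='r'](S)) → 1

== RESULT ==
z | v
r | p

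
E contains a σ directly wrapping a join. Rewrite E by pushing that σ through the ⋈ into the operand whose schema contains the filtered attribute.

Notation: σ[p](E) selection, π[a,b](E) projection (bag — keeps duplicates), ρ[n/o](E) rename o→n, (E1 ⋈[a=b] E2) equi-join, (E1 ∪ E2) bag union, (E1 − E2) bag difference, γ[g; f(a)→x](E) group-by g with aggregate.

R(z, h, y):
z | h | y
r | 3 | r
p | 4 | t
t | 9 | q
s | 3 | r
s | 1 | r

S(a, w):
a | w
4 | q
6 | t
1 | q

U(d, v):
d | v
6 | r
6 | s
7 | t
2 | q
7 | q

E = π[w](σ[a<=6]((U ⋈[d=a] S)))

σ filters on a, owned by the right side.
E' = π[w]((U ⋈[d=a] σ[a<=6](S)))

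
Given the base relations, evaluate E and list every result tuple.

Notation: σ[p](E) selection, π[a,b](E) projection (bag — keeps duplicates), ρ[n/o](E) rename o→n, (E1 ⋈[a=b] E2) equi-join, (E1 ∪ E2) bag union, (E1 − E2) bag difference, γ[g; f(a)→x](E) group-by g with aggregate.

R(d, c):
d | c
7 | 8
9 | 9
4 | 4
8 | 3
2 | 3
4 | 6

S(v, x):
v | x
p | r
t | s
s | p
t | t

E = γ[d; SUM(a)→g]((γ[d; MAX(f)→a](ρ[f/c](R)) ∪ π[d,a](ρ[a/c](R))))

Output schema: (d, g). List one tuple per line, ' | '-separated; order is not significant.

Per-node cardinality:
  R → 6
  ρ[f/c](R) → 6
  γ[d; MAX(f)→a](ρ[f/c](R)) → 5
  R → 6
  ρ[a/c](R) → 6
  π[d,a](ρ[a/c](R)) → 6
  (γ[d; MAX(f)→a](ρ[f/c](R)) ∪ π[d,a](ρ[a/c](R))) → 11
  γ[d; SUM(a)→g]((γ[d; MAX(f)→a](ρ[f/c](R)) ∪ π[d,a](ρ[a/c](R)))) → 5

== RESULT ==
d | g
2 | 6
4 | 16
7 | 16
8 | 6
9 | 18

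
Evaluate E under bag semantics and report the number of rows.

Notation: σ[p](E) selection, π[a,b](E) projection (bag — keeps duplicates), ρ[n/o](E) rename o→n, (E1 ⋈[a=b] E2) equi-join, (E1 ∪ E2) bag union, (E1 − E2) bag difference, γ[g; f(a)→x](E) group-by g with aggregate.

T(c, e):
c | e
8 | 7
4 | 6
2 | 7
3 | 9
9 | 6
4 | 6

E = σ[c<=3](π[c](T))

Row counts bottom-up:
  T → 6
  π[c](T) → 6
  σ[c<=3](π[c](T)) → 2

|E| = 2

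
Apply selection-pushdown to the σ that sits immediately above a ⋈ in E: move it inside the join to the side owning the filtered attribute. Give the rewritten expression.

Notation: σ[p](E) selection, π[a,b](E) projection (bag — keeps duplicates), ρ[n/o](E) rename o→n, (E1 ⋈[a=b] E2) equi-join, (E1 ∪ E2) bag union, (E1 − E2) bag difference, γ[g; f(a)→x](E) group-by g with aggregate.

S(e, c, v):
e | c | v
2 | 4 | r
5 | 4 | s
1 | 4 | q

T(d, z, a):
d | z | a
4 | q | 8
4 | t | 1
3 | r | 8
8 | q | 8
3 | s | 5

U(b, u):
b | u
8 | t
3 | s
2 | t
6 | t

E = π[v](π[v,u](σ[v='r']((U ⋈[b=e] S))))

σ filters on v, owned by the right side.
E' = π[v](π[v,u]((U ⋈[b=e] σ[v='r'](S))))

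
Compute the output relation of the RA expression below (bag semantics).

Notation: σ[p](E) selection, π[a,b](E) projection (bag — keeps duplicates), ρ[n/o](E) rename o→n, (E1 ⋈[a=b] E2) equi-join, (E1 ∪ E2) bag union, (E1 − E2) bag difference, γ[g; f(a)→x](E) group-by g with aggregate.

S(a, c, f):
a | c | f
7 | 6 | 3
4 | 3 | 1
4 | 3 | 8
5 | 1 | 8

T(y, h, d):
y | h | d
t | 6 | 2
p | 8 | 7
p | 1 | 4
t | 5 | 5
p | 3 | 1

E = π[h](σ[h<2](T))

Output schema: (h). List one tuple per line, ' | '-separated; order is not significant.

Stepwise |·|:
  T → 5
  σ[h<2](T) → 1
  π[h](σ[h<2](T)) → 1

== RESULT ==
h
1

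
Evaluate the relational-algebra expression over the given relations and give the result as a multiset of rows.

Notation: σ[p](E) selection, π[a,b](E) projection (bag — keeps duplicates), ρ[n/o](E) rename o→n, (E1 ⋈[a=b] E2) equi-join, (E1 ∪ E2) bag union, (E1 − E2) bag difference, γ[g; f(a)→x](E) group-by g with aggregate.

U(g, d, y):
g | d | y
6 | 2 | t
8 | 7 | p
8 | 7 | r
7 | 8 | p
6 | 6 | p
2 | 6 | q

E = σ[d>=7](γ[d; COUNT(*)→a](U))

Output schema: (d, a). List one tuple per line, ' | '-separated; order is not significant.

Subexpression sizes:
  U → 6
  γ[d; COUNT(*)→a](U) → 4
  σ[d>=7](γ[d; COUNT(*)→a](U)) → 2

== RESULT ==
d | a
7 | 2
8 | 1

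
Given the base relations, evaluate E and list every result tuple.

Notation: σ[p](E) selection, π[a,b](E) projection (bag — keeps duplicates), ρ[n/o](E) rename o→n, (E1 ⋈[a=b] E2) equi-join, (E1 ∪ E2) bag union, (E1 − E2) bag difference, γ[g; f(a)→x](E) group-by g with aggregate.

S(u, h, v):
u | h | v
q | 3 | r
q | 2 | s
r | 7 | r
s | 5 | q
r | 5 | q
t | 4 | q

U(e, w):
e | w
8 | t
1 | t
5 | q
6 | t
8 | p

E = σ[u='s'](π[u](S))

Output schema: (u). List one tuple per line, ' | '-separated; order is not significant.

Subexpression sizes:
  S → 6
  π[u](S) → 6
  σ[u='s'](π[u](S)) → 1

== RESULT ==
u
s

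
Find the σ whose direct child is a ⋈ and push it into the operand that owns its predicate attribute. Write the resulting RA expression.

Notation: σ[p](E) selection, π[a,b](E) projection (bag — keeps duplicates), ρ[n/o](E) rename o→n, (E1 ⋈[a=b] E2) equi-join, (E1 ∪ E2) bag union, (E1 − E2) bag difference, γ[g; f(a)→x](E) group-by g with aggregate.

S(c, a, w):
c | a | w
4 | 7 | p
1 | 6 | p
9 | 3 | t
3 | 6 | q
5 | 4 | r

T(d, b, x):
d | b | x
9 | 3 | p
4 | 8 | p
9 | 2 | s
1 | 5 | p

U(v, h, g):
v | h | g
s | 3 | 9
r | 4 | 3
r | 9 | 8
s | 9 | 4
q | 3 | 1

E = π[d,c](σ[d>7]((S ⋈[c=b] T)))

σ filters on d, owned by the right side.
E' = π[d,c]((S ⋈[c=b] σ[d>7](T)))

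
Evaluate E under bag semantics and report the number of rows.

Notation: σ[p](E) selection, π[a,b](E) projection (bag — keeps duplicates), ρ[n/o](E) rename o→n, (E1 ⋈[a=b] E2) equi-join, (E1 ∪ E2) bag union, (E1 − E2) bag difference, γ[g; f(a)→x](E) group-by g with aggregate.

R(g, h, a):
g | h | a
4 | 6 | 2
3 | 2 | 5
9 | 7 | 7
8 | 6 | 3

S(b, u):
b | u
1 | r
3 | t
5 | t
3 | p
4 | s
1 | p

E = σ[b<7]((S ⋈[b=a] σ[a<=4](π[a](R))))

Subexpression sizes:
  S → 6
  R → 4
  π[a](R) → 4
  σ[a<=4](π[a](R)) → 2
  (S ⋈[b=a] σ[a<=4](π[a](R))) → 2
  σ[b<7]((S ⋈[b=a] σ[a<=4](π[a](R)))) → 2

|E| = 2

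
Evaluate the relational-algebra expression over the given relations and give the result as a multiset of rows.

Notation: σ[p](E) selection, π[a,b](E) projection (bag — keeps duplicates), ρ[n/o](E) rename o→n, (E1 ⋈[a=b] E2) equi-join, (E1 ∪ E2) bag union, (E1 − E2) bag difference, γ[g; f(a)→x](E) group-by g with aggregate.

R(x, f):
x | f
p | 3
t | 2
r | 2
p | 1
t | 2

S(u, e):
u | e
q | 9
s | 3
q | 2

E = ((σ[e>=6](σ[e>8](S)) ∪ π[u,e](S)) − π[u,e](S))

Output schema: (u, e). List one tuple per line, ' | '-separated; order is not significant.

Row counts bottom-up:
  S → 3
  σ[e>8](S) → 1
  σ[e>=6](σ[e>8](S)) → 1
  S → 3
  π[u,e](S) → 3
  (σ[e>=6](σ[e>8](S)) ∪ π[u,e](S)) → 4
  S → 3
  π[u,e](S) → 3
  ((σ[e>=6](σ[e>8](S)) ∪ π[u,e](S)) − π[u,e](S)) → 1

== RESULT ==
u | e
q | 9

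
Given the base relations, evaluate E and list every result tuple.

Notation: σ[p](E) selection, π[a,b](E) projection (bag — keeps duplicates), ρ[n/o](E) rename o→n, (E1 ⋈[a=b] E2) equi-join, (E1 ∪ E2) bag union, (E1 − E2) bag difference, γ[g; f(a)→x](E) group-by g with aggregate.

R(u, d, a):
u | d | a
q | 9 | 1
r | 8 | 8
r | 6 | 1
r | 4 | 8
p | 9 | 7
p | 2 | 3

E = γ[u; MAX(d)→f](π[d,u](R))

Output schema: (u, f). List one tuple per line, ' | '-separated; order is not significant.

Subexpression sizes:
  R → 6
  π[d,u](R) → 6
  γ[u; MAX(d)→f](π[d,u](R)) → 3

== RESULT ==
u | f
p | 9
q | 9
r | 8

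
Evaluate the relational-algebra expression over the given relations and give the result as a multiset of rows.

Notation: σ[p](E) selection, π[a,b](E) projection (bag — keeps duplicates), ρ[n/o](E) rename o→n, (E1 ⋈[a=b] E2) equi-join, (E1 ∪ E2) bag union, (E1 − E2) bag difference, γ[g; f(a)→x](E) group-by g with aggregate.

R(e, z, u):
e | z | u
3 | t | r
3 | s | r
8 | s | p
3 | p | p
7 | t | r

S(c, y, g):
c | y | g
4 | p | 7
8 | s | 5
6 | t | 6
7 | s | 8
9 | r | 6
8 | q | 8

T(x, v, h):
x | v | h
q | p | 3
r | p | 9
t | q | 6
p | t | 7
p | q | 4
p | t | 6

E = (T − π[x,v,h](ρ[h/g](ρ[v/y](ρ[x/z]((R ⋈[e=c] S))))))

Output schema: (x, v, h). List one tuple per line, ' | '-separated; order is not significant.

Row counts bottom-up:
  T → 6
  R → 5
  S → 6
  (R ⋈[e=c] S) → 3
  ρ[x/z]((R ⋈[e=c] S)) → 3
  ρ[v/y](ρ[x/z]((R ⋈[e=c] S))) → 3
  ρ[h/g](ρ[v/y](ρ[x/z]((R ⋈[e=c] S)))) → 3
  π[x,v,h](ρ[h/g](ρ[v/y](ρ[x/z]((R ⋈[e=c] S))))) → 3
  (T − π[x,v,h](ρ[h/g](ρ[v/y](ρ[x/z]((R ⋈[e=c] S)))))) → 6

== RESULT ==
x | v | h
p | q | 4
p | t | 6
p | t | 7
q | p | 3
r | p | 9
t | q | 6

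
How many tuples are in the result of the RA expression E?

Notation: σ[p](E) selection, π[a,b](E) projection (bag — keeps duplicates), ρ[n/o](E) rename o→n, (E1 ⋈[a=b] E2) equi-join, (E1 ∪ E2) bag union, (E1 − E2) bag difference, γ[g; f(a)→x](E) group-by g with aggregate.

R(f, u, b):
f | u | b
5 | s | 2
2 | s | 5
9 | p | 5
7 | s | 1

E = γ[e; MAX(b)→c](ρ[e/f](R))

Stepwise |·|:
  R → 4
  ρ[e/f](R) → 4
  γ[e; MAX(b)→c](ρ[e/f](R)) → 4

|E| = 4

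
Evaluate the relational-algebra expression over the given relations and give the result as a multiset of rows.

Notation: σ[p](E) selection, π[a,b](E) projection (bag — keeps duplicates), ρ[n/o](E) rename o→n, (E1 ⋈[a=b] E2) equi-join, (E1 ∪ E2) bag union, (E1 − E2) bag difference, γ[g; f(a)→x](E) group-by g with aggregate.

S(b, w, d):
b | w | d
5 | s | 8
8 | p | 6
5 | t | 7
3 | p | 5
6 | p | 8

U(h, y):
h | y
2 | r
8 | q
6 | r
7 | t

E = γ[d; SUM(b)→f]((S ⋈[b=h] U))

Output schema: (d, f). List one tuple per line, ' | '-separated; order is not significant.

Per-node cardinality:
  S → 5
  U → 4
  (S ⋈[b=h] U) → 2
  γ[d; SUM(b)→f]((S ⋈[b=h] U)) → 2

== RESULT ==
d | f
6 | 8
8 | 6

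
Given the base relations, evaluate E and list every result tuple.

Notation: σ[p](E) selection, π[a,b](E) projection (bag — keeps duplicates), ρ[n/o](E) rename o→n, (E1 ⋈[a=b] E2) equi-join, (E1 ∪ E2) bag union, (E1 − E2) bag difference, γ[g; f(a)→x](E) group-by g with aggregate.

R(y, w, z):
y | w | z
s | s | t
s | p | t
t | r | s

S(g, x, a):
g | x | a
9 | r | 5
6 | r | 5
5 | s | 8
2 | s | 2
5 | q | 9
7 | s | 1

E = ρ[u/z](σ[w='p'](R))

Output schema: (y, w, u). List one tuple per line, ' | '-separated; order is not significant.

Per-node cardinality:
  R → 3
  σ[w='p'](R) → 1
  ρ[u/z](σ[w='p'](R)) → 1

== RESULT ==
y | w | u
s | p | t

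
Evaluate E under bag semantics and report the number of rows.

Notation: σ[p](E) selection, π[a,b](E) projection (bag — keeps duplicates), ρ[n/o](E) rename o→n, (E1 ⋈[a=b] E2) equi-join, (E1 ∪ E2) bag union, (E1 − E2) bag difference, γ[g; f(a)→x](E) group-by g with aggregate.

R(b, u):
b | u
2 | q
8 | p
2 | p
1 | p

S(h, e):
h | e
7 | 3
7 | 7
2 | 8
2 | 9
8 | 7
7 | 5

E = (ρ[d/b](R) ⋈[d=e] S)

Per-node cardinality:
  R → 4
  ρ[d/b](R) → 4
  S → 6
  (ρ[d/b](R) ⋈[d=e] S) → 1

|E| = 1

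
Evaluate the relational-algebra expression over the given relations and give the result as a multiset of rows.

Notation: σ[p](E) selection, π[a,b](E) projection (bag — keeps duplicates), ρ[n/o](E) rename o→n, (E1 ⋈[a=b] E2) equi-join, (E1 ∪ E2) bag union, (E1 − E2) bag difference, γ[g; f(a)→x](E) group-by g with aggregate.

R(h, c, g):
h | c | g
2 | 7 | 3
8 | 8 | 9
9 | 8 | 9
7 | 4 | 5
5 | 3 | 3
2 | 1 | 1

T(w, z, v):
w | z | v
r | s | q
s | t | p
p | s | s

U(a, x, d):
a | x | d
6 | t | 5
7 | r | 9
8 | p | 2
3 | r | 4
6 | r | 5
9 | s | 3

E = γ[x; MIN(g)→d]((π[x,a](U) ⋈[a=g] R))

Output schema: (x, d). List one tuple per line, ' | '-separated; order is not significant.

Stepwise |·|:
  U → 6
  π[x,a](U) → 6
  R → 6
  (π[x,a](U) ⋈[a=g] R) → 4
  γ[x; MIN(g)→d]((π[x,a](U) ⋈[a=g] R)) → 2

== RESULT ==
x | d
r | 3
s | 9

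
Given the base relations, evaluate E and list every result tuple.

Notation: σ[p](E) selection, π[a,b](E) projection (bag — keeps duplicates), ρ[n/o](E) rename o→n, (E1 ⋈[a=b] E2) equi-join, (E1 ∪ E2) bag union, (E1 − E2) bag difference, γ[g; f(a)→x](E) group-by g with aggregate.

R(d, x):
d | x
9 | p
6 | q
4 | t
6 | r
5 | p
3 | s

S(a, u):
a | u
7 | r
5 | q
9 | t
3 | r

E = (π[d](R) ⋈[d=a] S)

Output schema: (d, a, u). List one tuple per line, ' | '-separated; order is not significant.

Per-node cardinality:
  R → 6
  π[d](R) → 6
  S → 4
  (π[d](R) ⋈[d=a] S) → 3

== RESULT ==
d | a | u
3 | 3 | r
5 | 5 | q
9 | 9 | t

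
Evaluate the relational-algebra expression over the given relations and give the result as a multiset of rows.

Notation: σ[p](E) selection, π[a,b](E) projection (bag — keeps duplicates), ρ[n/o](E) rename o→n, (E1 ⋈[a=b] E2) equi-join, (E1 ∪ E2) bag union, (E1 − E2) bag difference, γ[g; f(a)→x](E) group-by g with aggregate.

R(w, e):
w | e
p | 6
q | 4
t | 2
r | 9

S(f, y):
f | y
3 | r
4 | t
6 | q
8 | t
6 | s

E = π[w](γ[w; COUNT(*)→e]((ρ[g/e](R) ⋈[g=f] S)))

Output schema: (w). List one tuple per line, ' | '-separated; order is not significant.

Subexpression sizes:
  R → 4
  ρ[g/e](R) → 4
  S → 5
  (ρ[g/e](R) ⋈[g=f] S) → 3
  γ[w; COUNT(*)→e]((ρ[g/e](R) ⋈[g=f] S)) → 2
  π[w](γ[w; COUNT(*)→e]((ρ[g/e](R) ⋈[g=f] S))) → 2

== RESULT ==
w
p
q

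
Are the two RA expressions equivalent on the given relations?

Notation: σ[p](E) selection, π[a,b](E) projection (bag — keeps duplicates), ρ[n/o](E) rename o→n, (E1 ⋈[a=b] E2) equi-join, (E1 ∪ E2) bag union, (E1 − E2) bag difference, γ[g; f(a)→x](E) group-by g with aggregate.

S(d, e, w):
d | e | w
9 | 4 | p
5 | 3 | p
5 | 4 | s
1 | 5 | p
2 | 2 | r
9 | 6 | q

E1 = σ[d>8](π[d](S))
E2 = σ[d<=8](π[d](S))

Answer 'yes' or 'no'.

E1 subexpression sizes:
  S → 6
  π[d](S) → 6
  σ[d>8](π[d](S)) → 2
E2 subexpression sizes:
  S → 6
  π[d](S) → 6
  σ[d<=8](π[d](S)) → 4

E1 result:
d
9
9
E2 result:
d
1
2
5
5
Witness: (1,) appears 0× in E1 but 1× in E2.

no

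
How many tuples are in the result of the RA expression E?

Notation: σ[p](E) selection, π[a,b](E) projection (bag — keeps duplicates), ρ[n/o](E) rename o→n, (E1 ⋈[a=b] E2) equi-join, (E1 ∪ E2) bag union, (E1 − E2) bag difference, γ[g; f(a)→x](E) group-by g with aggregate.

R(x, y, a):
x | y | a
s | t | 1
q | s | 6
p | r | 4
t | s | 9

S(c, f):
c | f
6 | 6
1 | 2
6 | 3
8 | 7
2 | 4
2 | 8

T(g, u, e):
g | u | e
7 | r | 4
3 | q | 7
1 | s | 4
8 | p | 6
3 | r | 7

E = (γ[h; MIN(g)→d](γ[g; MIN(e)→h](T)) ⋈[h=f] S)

Subexpression sizes:
  T → 5
  γ[g; MIN(e)→h](T) → 4
  γ[h; MIN(g)→d](γ[g; MIN(e)→h](T)) → 3
  S → 6
  (γ[h; MIN(g)→d](γ[g; MIN(e)→h](T)) ⋈[h=f] S) → 3

|E| = 3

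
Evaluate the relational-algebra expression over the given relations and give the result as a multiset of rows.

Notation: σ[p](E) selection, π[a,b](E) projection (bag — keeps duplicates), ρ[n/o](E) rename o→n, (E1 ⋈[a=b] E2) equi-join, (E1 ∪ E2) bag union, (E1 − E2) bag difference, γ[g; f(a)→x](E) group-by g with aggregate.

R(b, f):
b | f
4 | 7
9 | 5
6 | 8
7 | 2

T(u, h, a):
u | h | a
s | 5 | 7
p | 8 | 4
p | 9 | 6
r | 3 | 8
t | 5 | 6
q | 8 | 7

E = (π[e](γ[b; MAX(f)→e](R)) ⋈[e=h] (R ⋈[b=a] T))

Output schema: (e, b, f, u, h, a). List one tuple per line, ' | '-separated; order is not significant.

Per-node cardinality:
  R → 4
  γ[b; MAX(f)→e](R) → 4
  π[e](γ[b; MAX(f)→e](R)) → 4
  R → 4
  T → 6
  (R ⋈[b=a] T) → 5
  (π[e](γ[b; MAX(f)→e](R)) ⋈[e=h] (R ⋈[b=a] T)) → 4

== RESULT ==
e | b | f | u | h | a
5 | 6 | 8 | t | 5 | 6
5 | 7 | 2 | s | 5 | 7
8 | 4 | 7 | p | 8 | 4
8 | 7 | 2 | q | 8 | 7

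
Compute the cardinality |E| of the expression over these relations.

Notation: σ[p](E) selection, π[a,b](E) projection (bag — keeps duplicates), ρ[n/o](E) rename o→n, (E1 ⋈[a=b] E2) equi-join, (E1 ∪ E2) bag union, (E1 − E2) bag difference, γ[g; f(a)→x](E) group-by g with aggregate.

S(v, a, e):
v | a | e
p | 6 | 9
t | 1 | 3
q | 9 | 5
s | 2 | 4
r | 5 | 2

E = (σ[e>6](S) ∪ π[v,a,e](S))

Per-node cardinality:
  S → 5
  σ[e>6](S) → 1
  S → 5
  π[v,a,e](S) → 5
  (σ[e>6](S) ∪ π[v,a,e](S)) → 6

|E| = 6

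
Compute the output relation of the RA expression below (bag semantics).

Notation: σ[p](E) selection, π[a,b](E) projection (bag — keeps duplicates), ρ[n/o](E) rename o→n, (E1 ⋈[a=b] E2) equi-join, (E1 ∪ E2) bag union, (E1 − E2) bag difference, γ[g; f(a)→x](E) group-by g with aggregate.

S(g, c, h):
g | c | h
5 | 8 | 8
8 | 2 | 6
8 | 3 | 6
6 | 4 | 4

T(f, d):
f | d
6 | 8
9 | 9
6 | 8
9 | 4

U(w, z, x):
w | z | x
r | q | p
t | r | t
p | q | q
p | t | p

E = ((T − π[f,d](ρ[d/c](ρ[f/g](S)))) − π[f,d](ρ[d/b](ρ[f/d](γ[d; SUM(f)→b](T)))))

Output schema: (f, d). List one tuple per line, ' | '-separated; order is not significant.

Subexpression sizes:
  T → 4
  S → 4
  ρ[f/g](S) → 4
  ρ[d/c](ρ[f/g](S)) → 4
  π[f,d](ρ[d/c](ρ[f/g](S))) → 4
  (T − π[f,d](ρ[d/c](ρ[f/g](S)))) → 4
  T → 4
  γ[d; SUM(f)→b](T) → 3
  ρ[f/d](γ[d; SUM(f)→b](T)) → 3
  ρ[d/b](ρ[f/d](γ[d; SUM(f)→b](T))) → 3
  π[f,d](ρ[d/b](ρ[f/d](γ[d; SUM(f)→b](T)))) → 3
  ((T − π[f,d](ρ[d/c](ρ[f/g](S)))) − π[f,d](ρ[d/b](ρ[f/d](γ[d; SUM(f)→b](T))))) → 3

== RESULT ==
f | d
6 | 8
6 | 8
9 | 4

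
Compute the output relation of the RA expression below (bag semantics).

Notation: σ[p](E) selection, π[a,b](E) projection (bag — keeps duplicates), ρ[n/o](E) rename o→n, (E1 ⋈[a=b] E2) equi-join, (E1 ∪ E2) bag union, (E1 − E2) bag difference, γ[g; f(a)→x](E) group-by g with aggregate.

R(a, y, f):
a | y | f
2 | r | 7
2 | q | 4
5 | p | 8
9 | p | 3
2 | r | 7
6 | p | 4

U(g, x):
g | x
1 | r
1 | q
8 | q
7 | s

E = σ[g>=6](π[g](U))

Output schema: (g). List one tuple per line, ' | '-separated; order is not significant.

Row counts bottom-up:
  U → 4
  π[g](U) → 4
  σ[g>=6](π[g](U)) → 2

== RESULT ==
g
7
8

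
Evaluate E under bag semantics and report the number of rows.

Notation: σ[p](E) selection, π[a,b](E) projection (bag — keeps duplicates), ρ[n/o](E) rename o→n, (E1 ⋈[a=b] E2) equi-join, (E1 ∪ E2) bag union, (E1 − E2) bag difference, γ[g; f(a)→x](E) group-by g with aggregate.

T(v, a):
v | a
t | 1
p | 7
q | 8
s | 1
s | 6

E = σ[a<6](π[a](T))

Row counts bottom-up:
  T → 5
  π[a](T) → 5
  σ[a<6](π[a](T)) → 2

|E| = 2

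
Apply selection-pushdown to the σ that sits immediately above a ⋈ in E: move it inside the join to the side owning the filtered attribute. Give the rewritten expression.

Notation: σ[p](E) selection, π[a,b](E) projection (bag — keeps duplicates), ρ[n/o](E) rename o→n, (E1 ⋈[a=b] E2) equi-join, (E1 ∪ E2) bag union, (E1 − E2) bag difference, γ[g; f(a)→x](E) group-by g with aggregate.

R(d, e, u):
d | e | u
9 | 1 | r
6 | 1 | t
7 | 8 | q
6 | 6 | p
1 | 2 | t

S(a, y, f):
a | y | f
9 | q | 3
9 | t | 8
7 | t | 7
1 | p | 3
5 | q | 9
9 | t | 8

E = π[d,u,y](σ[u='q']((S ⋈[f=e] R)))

σ filters on u, owned by the right side.
E' = π[d,u,y]((S ⋈[f=e] σ[u='q'](R)))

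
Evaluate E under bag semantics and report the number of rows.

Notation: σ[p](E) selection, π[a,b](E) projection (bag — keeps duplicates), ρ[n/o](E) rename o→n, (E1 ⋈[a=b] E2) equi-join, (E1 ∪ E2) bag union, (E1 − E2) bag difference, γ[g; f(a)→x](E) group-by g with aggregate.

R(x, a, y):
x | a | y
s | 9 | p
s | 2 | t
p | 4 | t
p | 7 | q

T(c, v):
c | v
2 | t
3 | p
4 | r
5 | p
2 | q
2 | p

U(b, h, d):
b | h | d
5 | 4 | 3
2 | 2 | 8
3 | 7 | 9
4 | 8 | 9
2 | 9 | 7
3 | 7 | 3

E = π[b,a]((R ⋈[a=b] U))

Row counts bottom-up:
  R → 4
  U → 6
  (R ⋈[a=b] U) → 3
  π[b,a]((R ⋈[a=b] U)) → 3

|E| = 3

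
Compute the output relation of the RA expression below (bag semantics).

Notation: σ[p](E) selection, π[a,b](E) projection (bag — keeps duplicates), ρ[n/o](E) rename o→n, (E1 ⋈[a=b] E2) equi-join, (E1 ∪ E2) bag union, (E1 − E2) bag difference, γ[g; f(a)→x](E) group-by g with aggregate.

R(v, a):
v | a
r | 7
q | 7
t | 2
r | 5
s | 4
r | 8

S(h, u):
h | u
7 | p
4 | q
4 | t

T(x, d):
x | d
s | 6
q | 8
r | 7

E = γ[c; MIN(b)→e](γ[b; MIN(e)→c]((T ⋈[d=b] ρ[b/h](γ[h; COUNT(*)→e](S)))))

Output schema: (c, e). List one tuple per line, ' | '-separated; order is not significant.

Stepwise |·|:
  T → 3
  S → 3
  γ[h; COUNT(*)→e](S) → 2
  ρ[b/h](γ[h; COUNT(*)→e](S)) → 2
  (T ⋈[d=b] ρ[b/h](γ[h; COUNT(*)→e](S))) → 1
  γ[b; MIN(e)→c]((T ⋈[d=b] ρ[b/h](γ[h; COUNT(*)→e](S)))) → 1
  γ[c; MIN(b)→e](γ[b; MIN(e)→c]((T ⋈[d=b] ρ[b/h](γ[h; COUNT(*)→e](S))))) → 1

== RESULT ==
c | e
1 | 7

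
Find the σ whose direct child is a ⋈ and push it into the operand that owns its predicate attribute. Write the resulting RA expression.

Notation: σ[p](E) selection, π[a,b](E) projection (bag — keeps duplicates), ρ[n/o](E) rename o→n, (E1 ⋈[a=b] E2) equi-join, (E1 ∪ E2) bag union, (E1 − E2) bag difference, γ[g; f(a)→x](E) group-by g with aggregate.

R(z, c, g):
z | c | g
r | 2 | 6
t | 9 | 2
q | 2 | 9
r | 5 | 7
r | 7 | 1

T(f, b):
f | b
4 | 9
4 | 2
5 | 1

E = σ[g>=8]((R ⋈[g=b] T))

σ filters on g, owned by the left side.
E' = (σ[g>=8](R) ⋈[g=b] T)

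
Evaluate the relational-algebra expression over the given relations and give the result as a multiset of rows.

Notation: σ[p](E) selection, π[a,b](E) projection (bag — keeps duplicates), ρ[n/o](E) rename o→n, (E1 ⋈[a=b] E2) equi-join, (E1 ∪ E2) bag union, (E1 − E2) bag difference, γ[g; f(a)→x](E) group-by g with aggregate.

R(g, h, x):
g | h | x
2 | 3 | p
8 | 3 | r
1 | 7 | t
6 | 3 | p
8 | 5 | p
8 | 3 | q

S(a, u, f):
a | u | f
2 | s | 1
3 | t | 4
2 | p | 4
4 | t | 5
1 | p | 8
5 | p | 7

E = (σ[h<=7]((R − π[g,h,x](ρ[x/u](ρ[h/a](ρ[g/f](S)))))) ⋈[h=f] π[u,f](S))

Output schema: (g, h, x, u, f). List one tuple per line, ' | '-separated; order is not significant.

Subexpression sizes:
  R → 6
  S → 6
  ρ[g/f](S) → 6
  ρ[h/a](ρ[g/f](S)) → 6
  ρ[x/u](ρ[h/a](ρ[g/f](S))) → 6
  π[g,h,x](ρ[x/u](ρ[h/a](ρ[g/f](S)))) → 6
  (R − π[g,h,x](ρ[x/u](ρ[h/a](ρ[g/f](S))))) → 6
  σ[h<=7]((R − π[g,h,x](ρ[x/u](ρ[h/a](ρ[g/f](S)))))) → 6
  S → 6
  π[u,f](S) → 6
  (σ[h<=7]((R − π[g,h,x](ρ[x/u](ρ[h/a](ρ[g/f](S)))))) ⋈[h=f] π[u,f](S)) → 2

== RESULT ==
g | h | x | u | f
1 | 7 | t | p | 7
8 | 5 | p | t | 5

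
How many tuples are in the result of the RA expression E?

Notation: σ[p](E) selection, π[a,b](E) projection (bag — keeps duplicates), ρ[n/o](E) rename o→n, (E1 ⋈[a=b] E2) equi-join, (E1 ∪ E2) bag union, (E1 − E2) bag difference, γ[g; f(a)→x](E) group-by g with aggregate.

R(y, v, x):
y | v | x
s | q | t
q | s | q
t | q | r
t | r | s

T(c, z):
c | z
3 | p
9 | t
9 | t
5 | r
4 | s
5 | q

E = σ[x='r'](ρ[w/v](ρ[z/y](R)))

Subexpression sizes:
  R → 4
  ρ[z/y](R) → 4
  ρ[w/v](ρ[z/y](R)) → 4
  σ[x='r'](ρ[w/v](ρ[z/y](R))) → 1

|E| = 1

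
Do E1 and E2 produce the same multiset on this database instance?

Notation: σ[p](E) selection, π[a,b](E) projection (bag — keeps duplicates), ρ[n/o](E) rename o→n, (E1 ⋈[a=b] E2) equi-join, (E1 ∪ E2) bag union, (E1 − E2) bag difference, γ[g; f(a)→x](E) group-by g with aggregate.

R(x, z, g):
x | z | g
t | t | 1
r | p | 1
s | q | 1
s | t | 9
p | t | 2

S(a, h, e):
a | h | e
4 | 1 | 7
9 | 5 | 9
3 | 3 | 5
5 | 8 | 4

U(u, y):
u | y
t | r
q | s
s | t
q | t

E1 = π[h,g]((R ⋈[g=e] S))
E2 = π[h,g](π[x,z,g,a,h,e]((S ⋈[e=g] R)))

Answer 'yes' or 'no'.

E1 per-node cardinality:
  R → 5
  S → 4
  (R ⋈[g=e] S) → 1
  π[h,g]((R ⋈[g=e] S)) → 1
E2 per-node cardinality:
  S → 4
  R → 5
  (S ⋈[e=g] R) → 1
  π[x,z,g,a,h,e]((S ⋈[e=g] R)) → 1
  π[h,g](π[x,z,g,a,h,e]((S ⋈[e=g] R))) → 1

E1 and E2 produce the same multiset:
h | g
5 | 9

yes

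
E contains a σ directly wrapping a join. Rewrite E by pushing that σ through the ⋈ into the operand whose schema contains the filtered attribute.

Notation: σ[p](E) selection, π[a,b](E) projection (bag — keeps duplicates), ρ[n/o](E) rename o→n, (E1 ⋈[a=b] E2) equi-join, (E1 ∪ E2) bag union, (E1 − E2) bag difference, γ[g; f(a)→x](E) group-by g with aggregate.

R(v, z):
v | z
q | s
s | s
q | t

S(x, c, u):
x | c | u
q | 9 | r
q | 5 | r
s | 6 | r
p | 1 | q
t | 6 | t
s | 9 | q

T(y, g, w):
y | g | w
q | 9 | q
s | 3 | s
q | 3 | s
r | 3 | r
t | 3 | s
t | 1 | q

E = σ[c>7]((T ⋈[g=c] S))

σ filters on c, owned by the right side.
E' = (T ⋈[g=c] σ[c>7](S))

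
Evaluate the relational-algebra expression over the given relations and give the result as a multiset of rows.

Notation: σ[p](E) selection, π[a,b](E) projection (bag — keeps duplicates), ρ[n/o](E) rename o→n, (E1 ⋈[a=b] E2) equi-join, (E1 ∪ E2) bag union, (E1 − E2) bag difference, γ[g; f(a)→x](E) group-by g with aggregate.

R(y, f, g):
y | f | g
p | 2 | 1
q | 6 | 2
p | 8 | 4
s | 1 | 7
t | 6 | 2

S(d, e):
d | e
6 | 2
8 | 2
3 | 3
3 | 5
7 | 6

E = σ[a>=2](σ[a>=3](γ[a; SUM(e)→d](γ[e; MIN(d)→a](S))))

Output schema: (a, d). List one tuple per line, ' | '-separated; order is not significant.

Subexpression sizes:
  S → 5
  γ[e; MIN(d)→a](S) → 4
  γ[a; SUM(e)→d](γ[e; MIN(d)→a](S)) → 3
  σ[a>=3](γ[a; SUM(e)→d](γ[e; MIN(d)→a](S))) → 3
  σ[a>=2](σ[a>=3](γ[a; SUM(e)→d](γ[e; MIN(d)→a](S)))) → 3

== RESULT ==
a | d
3 | 8
6 | 2
7 | 6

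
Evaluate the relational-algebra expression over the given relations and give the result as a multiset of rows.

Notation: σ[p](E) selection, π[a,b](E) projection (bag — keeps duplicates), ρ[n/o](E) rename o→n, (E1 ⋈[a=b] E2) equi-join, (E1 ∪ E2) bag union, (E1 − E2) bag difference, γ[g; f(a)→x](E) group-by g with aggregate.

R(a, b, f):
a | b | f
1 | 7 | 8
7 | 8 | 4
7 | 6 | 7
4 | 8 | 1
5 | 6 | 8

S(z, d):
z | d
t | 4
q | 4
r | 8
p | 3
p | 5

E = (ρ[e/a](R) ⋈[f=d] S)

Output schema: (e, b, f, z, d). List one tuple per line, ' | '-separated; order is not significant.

Per-node cardinality:
  R → 5
  ρ[e/a](R) → 5
  S → 5
  (ρ[e/a](R) ⋈[f=d] S) → 4

== RESULT ==
e | b | f | z | d
1 | 7 | 8 | r | 8
5 | 6 | 8 | r | 8
7 | 8 | 4 | q | 4
7 | 8 | 4 | t | 4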